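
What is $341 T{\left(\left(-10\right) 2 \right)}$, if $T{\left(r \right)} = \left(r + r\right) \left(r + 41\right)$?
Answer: $-286440$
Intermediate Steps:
$T{\left(r \right)} = 2 r \left(41 + r\right)$
$341 T{\left(\left(-10\right) 2 \right)} = 341 \cdot 2 \left(\left(-10\right) 2\right) \left(41 - 20\right) = 341 \cdot 2 \left(-20\right) \left(41 - 20\right) = 341 \cdot 2 \left(-20\right) 21 = 341 \left(-840\right) = -286440$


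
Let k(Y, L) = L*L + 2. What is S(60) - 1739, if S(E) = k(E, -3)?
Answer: -1728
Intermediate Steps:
k(Y, L) = 2 + L**2 (k(Y, L) = L**2 + 2 = 2 + L**2)
S(E) = 11 (S(E) = 2 + (-3)**2 = 2 + 9 = 11)
S(60) - 1739 = 11 - 1739 = -1728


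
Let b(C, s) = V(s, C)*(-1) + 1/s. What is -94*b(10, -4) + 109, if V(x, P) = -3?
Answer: -299/2 ≈ -149.50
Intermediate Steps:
b(C, s) = 3 + 1/s (b(C, s) = -3*(-1) + 1/s = 3 + 1/s)
-94*b(10, -4) + 109 = -94*(3 + 1/(-4)) + 109 = -94*(3 - ¼) + 109 = -94*11/4 + 109 = -517/2 + 109 = -299/2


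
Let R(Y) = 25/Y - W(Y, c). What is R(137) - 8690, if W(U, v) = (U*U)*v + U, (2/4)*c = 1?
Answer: -6351980/137 ≈ -46365.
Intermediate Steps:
c = 2 (c = 2*1 = 2)
W(U, v) = U + v*U² (W(U, v) = U²*v + U = v*U² + U = U + v*U²)
R(Y) = 25/Y - Y*(1 + 2*Y) (R(Y) = 25/Y - Y*(1 + Y*2) = 25/Y - Y*(1 + 2*Y))
R(137) - 8690 = (-1*137 - 2*137² + 25/137) - 8690 = (-137 - 2*18769 + 25*(1/137)) - 8690 = (-137 - 37538 + 25/137) - 8690 = -5161450/137 - 8690 = -6351980/137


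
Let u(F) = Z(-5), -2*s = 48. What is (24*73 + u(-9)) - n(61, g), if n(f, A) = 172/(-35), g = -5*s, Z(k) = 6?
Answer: 61702/35 ≈ 1762.9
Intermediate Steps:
s = -24 (s = -½*48 = -24)
u(F) = 6
g = 120 (g = -5*(-24) = 120)
n(f, A) = -172/35 (n(f, A) = 172*(-1/35) = -172/35)
(24*73 + u(-9)) - n(61, g) = (24*73 + 6) - 1*(-172/35) = (1752 + 6) + 172/35 = 1758 + 172/35 = 61702/35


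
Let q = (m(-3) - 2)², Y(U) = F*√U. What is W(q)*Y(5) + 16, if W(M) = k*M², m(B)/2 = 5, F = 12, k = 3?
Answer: 16 + 147456*√5 ≈ 3.2974e+5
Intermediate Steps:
m(B) = 10 (m(B) = 2*5 = 10)
Y(U) = 12*√U
q = 64 (q = (10 - 2)² = 8² = 64)
W(M) = 3*M²
W(q)*Y(5) + 16 = (3*64²)*(12*√5) + 16 = (3*4096)*(12*√5) + 16 = 12288*(12*√5) + 16 = 147456*√5 + 16 = 16 + 147456*√5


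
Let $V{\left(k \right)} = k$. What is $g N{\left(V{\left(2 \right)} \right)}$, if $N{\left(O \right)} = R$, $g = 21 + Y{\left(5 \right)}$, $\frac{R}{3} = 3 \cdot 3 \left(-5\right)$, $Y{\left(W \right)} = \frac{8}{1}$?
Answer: $-3915$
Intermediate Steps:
$Y{\left(W \right)} = 8$ ($Y{\left(W \right)} = 8 \cdot 1 = 8$)
$R = -135$ ($R = 3 \cdot 3 \cdot 3 \left(-5\right) = 3 \cdot 9 \left(-5\right) = 3 \left(-45\right) = -135$)
$g = 29$ ($g = 21 + 8 = 29$)
$N{\left(O \right)} = -135$
$g N{\left(V{\left(2 \right)} \right)} = 29 \left(-135\right) = -3915$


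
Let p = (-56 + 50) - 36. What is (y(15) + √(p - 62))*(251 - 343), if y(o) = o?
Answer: -1380 - 184*I*√26 ≈ -1380.0 - 938.22*I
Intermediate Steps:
p = -42 (p = -6 - 36 = -42)
(y(15) + √(p - 62))*(251 - 343) = (15 + √(-42 - 62))*(251 - 343) = (15 + √(-104))*(-92) = (15 + 2*I*√26)*(-92) = -1380 - 184*I*√26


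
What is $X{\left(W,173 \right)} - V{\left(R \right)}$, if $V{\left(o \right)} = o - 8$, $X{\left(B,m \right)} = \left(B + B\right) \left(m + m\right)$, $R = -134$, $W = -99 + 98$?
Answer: $-550$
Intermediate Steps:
$W = -1$
$X{\left(B,m \right)} = 4 B m$ ($X{\left(B,m \right)} = 2 B 2 m = 4 B m$)
$V{\left(o \right)} = -8 + o$
$X{\left(W,173 \right)} - V{\left(R \right)} = 4 \left(-1\right) 173 - \left(-8 - 134\right) = -692 - -142 = -692 + 142 = -550$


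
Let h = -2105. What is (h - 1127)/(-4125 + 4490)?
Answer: -3232/365 ≈ -8.8548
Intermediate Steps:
(h - 1127)/(-4125 + 4490) = (-2105 - 1127)/(-4125 + 4490) = -3232/365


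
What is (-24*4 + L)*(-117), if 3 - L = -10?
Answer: 9711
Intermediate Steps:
L = 13 (L = 3 - 1*(-10) = 3 + 10 = 13)
(-24*4 + L)*(-117) = (-24*4 + 13)*(-117) = (-96 + 13)*(-117) = -83*(-117) = 9711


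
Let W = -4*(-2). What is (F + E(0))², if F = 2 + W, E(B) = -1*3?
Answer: 49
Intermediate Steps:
E(B) = -3
W = 8
F = 10 (F = 2 + 8 = 10)
(F + E(0))² = (10 - 3)² = 7² = 49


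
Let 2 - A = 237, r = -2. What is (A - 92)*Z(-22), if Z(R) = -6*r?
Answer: -3924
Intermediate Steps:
Z(R) = 12 (Z(R) = -6*(-2) = 12)
A = -235 (A = 2 - 1*237 = 2 - 237 = -235)
(A - 92)*Z(-22) = (-235 - 92)*12 = -327*12 = -3924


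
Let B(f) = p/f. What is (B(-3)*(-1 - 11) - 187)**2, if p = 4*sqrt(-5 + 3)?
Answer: 34457 - 5984*I*sqrt(2) ≈ 34457.0 - 8462.7*I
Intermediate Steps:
p = 4*I*sqrt(2) (p = 4*sqrt(-2) = 4*(I*sqrt(2)) = 4*I*sqrt(2) ≈ 5.6569*I)
B(f) = 4*I*sqrt(2)/f (B(f) = (4*I*sqrt(2))/f = 4*I*sqrt(2)/f)
(B(-3)*(-1 - 11) - 187)**2 = ((4*I*sqrt(2)/(-3))*(-1 - 11) - 187)**2 = ((4*I*sqrt(2)*(-1/3))*(-12) - 187)**2 = (-4*I*sqrt(2)/3*(-12) - 187)**2 = (16*I*sqrt(2) - 187)**2 = (-187 + 16*I*sqrt(2))**2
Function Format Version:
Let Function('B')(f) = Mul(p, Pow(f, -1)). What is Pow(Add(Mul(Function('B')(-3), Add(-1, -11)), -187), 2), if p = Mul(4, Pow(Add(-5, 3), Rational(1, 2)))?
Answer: Add(34457, Mul(-5984, I, Pow(2, Rational(1, 2)))) ≈ Add(34457., Mul(-8462.7, I))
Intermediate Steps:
p = Mul(4, I, Pow(2, Rational(1, 2))) (p = Mul(4, Pow(-2, Rational(1, 2))) = Mul(4, Mul(I, Pow(2, Rational(1, 2)))) = Mul(4, I, Pow(2, Rational(1, 2))) ≈ Mul(5.6569, I))
Function('B')(f) = Mul(4, I, Pow(2, Rational(1, 2)), Pow(f, -1)) (Function('B')(f) = Mul(Mul(4, I, Pow(2, Rational(1, 2))), Pow(f, -1)) = Mul(4, I, Pow(2, Rational(1, 2)), Pow(f, -1)))
Pow(Add(Mul(Function('B')(-3), Add(-1, -11)), -187), 2) = Pow(Add(Mul(Mul(4, I, Pow(2, Rational(1, 2)), Pow(-3, -1)), Add(-1, -11)), -187), 2) = Pow(Add(Mul(Mul(4, I, Pow(2, Rational(1, 2)), Rational(-1, 3)), -12), -187), 2) = Pow(Add(Mul(Mul(Rational(-4, 3), I, Pow(2, Rational(1, 2))), -12), -187), 2) = Pow(Add(Mul(16, I, Pow(2, Rational(1, 2))), -187), 2) = Pow(Add(-187, Mul(16, I, Pow(2, Rational(1, 2)))), 2)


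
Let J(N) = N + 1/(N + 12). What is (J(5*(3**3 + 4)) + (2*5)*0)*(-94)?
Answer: -2433284/167 ≈ -14571.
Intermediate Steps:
J(N) = N + 1/(12 + N)
(J(5*(3**3 + 4)) + (2*5)*0)*(-94) = ((1 + (5*(3**3 + 4))**2 + 12*(5*(3**3 + 4)))/(12 + 5*(3**3 + 4)) + (2*5)*0)*(-94) = ((1 + (5*(27 + 4))**2 + 12*(5*(27 + 4)))/(12 + 5*(27 + 4)) + 10*0)*(-94) = ((1 + (5*31)**2 + 12*(5*31))/(12 + 5*31) + 0)*(-94) = ((1 + 155**2 + 12*155)/(12 + 155) + 0)*(-94) = ((1 + 24025 + 1860)/167 + 0)*(-94) = ((1/167)*25886 + 0)*(-94) = (25886/167 + 0)*(-94) = (25886/167)*(-94) = -2433284/167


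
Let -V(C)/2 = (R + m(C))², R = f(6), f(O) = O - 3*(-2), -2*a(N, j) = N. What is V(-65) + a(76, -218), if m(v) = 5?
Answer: -616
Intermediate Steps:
a(N, j) = -N/2
f(O) = 6 + O (f(O) = O + 6 = 6 + O)
R = 12 (R = 6 + 6 = 12)
V(C) = -578 (V(C) = -2*(12 + 5)² = -2*17² = -2*289 = -578)
V(-65) + a(76, -218) = -578 - ½*76 = -578 - 38 = -616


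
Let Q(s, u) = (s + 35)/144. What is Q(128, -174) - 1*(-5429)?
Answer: 781939/144 ≈ 5430.1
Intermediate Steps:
Q(s, u) = 35/144 + s/144 (Q(s, u) = (35 + s)*(1/144) = 35/144 + s/144)
Q(128, -174) - 1*(-5429) = (35/144 + (1/144)*128) - 1*(-5429) = (35/144 + 8/9) + 5429 = 163/144 + 5429 = 781939/144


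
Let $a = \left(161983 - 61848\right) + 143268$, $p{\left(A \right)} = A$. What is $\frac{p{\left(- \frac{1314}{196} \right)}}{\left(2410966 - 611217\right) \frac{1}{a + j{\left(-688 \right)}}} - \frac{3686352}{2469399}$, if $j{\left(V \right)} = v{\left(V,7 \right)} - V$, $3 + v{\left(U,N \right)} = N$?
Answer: $- \frac{348733452781363}{145180413774466} \approx -2.4021$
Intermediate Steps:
$v{\left(U,N \right)} = -3 + N$
$a = 243403$ ($a = 100135 + 143268 = 243403$)
$j{\left(V \right)} = 4 - V$ ($j{\left(V \right)} = \left(-3 + 7\right) - V = 4 - V$)
$\frac{p{\left(- \frac{1314}{196} \right)}}{\left(2410966 - 611217\right) \frac{1}{a + j{\left(-688 \right)}}} - \frac{3686352}{2469399} = \frac{\left(-1314\right) \frac{1}{196}}{\left(2410966 - 611217\right) \frac{1}{243403 + \left(4 - -688\right)}} - \frac{3686352}{2469399} = \frac{\left(-1314\right) \frac{1}{196}}{1799749 \frac{1}{243403 + \left(4 + 688\right)}} - \frac{1228784}{823133} = - \frac{657}{98 \frac{1799749}{243403 + 692}} - \frac{1228784}{823133} = - \frac{657}{98 \cdot \frac{1799749}{244095}} - \frac{1228784}{823133} = \left(- \frac{657}{98}\right) \frac{244095}{1799749} - \frac{1228784}{823133} = - \frac{160370415}{176375402} - \frac{1228784}{823133} = - \frac{348733452781363}{145180413774466}$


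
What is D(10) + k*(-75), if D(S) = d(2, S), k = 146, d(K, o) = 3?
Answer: -10947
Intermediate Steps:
D(S) = 3
D(10) + k*(-75) = 3 + 146*(-75) = 3 - 10950 = -10947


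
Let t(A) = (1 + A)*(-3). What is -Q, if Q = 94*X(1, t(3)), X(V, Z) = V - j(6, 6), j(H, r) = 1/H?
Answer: -235/3 ≈ -78.333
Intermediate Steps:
t(A) = -3 - 3*A
X(V, Z) = -⅙ + V (X(V, Z) = V - 1/6 = V - 1*⅙ = V - ⅙ = -⅙ + V)
Q = 235/3 (Q = 94*(-⅙ + 1) = 94*(⅚) = 235/3 ≈ 78.333)
-Q = -1*235/3 = -235/3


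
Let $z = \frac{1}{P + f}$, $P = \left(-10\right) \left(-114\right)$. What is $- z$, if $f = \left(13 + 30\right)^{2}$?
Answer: $- \frac{1}{2989} \approx -0.00033456$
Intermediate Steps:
$f = 1849$ ($f = 43^{2} = 1849$)
$P = 1140$
$z = \frac{1}{2989}$ ($z = \frac{1}{1140 + 1849} = \frac{1}{2989} \approx 0.00033456$)
$- z = \left(-1\right) \frac{1}{2989} = - \frac{1}{2989}$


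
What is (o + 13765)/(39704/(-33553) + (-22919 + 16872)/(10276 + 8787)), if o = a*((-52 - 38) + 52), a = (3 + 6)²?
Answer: -6835627906393/959772343 ≈ -7122.1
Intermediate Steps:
a = 81 (a = 9² = 81)
o = -3078 (o = 81*((-52 - 38) + 52) = 81*(-90 + 52) = 81*(-38) = -3078)
(o + 13765)/(39704/(-33553) + (-22919 + 16872)/(10276 + 8787)) = (-3078 + 13765)/(39704/(-33553) + (-22919 + 16872)/(10276 + 8787)) = 10687/(39704*(-1/33553) - 6047/19063) = 10687/(-39704/33553 - 6047*1/19063) = 10687/(-39704/33553 - 6047/19063) = 10687/(-959772343/639620839) = 10687*(-639620839/959772343) = -6835627906393/959772343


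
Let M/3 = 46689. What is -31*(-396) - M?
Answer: -127791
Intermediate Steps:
M = 140067 (M = 3*46689 = 140067)
-31*(-396) - M = -31*(-396) - 1*140067 = 12276 - 140067 = -127791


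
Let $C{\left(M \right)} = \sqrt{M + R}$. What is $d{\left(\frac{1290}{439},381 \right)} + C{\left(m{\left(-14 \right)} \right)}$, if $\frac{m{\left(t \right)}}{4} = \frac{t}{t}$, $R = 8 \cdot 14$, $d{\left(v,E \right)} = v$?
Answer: $\frac{1290}{439} + 2 \sqrt{29} \approx 13.709$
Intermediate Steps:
$R = 112$
$m{\left(t \right)} = 4$ ($m{\left(t \right)} = 4 \frac{t}{t} = 4 \cdot 1 = 4$)
$C{\left(M \right)} = \sqrt{112 + M}$ ($C{\left(M \right)} = \sqrt{M + 112} = \sqrt{112 + M}$)
$d{\left(\frac{1290}{439},381 \right)} + C{\left(m{\left(-14 \right)} \right)} = \frac{1290}{439} + \sqrt{112 + 4} = 1290 \cdot \frac{1}{439} + \sqrt{116} = \frac{1290}{439} + 2 \sqrt{29}$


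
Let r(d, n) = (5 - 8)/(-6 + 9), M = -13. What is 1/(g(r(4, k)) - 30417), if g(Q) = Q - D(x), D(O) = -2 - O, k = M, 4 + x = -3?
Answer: -1/30423 ≈ -3.2870e-5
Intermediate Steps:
x = -7 (x = -4 - 3 = -7)
k = -13
r(d, n) = -1 (r(d, n) = -3/3 = -3*⅓ = -1)
g(Q) = -5 + Q (g(Q) = Q - (-2 - 1*(-7)) = Q - (-2 + 7) = Q - 1*5 = Q - 5 = -5 + Q)
1/(g(r(4, k)) - 30417) = 1/((-5 - 1) - 30417) = 1/(-6 - 30417) = 1/(-30423) = -1/30423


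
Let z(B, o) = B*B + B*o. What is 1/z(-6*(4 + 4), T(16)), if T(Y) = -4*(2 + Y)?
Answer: 1/5760 ≈ 0.00017361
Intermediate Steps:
T(Y) = -8 - 4*Y
z(B, o) = B**2 + B*o
1/z(-6*(4 + 4), T(16)) = 1/((-6*(4 + 4))*(-6*(4 + 4) + (-8 - 4*16))) = 1/((-6*8)*(-6*8 + (-8 - 64))) = 1/(-48*(-48 - 72)) = 1/(-48*(-120)) = 1/5760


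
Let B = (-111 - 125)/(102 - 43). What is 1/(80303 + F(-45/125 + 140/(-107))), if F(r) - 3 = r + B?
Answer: 2675/214803387 ≈ 1.2453e-5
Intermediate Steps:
B = -4 (B = -236/59 = -236*1/59 = -4)
F(r) = -1 + r (F(r) = 3 + (r - 4) = 3 + (-4 + r) = -1 + r)
1/(80303 + F(-45/125 + 140/(-107))) = 1/(80303 + (-1 + (-45/125 + 140/(-107)))) = 1/(80303 + (-1 + (-45*1/125 + 140*(-1/107)))) = 1/(80303 + (-1 + (-9/25 - 140/107))) = 1/(80303 + (-1 - 4463/2675)) = 1/(80303 - 7138/2675) = 1/(214803387/2675) = 2675/214803387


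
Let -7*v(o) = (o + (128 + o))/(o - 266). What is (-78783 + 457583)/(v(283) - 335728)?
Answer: -22538600/19976163 ≈ -1.1283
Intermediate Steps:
v(o) = -(128 + 2*o)/(7*(-266 + o)) (v(o) = -(o + (128 + o))/(7*(o - 266)) = -(128 + 2*o)/(7*(-266 + o)))
(-78783 + 457583)/(v(283) - 335728) = (-78783 + 457583)/(2*(-64 - 1*283)/(7*(-266 + 283)) - 335728) = 378800/((2/7)*(-64 - 283)/17 - 335728) = 378800/((2/7)*(1/17)*(-347) - 335728) = 378800/(-694/119 - 335728) = 378800/(-39952326/119) = 378800*(-119/39952326) = -22538600/19976163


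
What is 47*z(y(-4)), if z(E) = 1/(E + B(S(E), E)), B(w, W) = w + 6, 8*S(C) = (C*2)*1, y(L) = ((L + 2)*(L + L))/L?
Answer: 47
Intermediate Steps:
y(L) = 4 + 2*L (y(L) = ((2 + L)*(2*L))/L = (2*L*(2 + L))/L = 4 + 2*L)
S(C) = C/4 (S(C) = ((C*2)*1)/8 = ((2*C)*1)/8 = (2*C)/8 = C/4)
B(w, W) = 6 + w
z(E) = 1/(6 + 5*E/4) (z(E) = 1/(E + (6 + E/4)) = 1/(6 + 5*E/4))
47*z(y(-4)) = 47*(4/(24 + 5*(4 + 2*(-4)))) = 47*(4/(24 + 5*(4 - 8))) = 47*(4/(24 + 5*(-4))) = 47*(4/(24 - 20)) = 47*(4/4) = 47*(4*(¼)) = 47*1 = 47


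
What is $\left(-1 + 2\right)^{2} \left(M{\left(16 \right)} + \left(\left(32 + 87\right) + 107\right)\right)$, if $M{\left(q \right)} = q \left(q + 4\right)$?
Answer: $546$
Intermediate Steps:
$M{\left(q \right)} = q \left(4 + q\right)$
$\left(-1 + 2\right)^{2} \left(M{\left(16 \right)} + \left(\left(32 + 87\right) + 107\right)\right) = \left(-1 + 2\right)^{2} \left(16 \left(4 + 16\right) + \left(\left(32 + 87\right) + 107\right)\right) = 1^{2} \left(16 \cdot 20 + \left(119 + 107\right)\right) = 1 \left(320 + 226\right) = 1 \cdot 546 = 546$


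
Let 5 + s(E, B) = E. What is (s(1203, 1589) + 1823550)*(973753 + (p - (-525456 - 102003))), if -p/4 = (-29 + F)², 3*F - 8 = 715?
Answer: 2593762498128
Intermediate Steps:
F = 241 (F = 8/3 + (⅓)*715 = 8/3 + 715/3 = 241)
s(E, B) = -5 + E
p = -179776 (p = -4*(-29 + 241)² = -4*212² = -4*44944 = -179776)
(s(1203, 1589) + 1823550)*(973753 + (p - (-525456 - 102003))) = ((-5 + 1203) + 1823550)*(973753 + (-179776 - (-525456 - 102003))) = (1198 + 1823550)*(973753 + (-179776 - 1*(-627459))) = 1824748*(973753 + (-179776 + 627459)) = 1824748*(973753 + 447683) = 1824748*1421436 = 2593762498128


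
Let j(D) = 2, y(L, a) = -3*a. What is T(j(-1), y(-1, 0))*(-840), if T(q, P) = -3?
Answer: 2520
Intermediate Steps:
T(j(-1), y(-1, 0))*(-840) = -3*(-840) = 2520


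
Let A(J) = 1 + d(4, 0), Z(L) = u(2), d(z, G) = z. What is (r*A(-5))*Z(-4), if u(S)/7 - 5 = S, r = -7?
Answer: -1715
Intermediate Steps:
u(S) = 35 + 7*S
Z(L) = 49 (Z(L) = 35 + 7*2 = 35 + 14 = 49)
A(J) = 5 (A(J) = 1 + 4 = 5)
(r*A(-5))*Z(-4) = -7*5*49 = -35*49 = -1715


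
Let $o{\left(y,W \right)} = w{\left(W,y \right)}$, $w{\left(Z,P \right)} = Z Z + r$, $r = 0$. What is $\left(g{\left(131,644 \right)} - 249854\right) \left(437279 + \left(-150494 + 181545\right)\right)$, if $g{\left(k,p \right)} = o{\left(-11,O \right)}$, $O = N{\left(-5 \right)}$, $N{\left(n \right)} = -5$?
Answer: $-117002415570$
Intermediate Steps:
$O = -5$
$w{\left(Z,P \right)} = Z^{2}$ ($w{\left(Z,P \right)} = Z Z + 0 = Z^{2} + 0 = Z^{2}$)
$o{\left(y,W \right)} = W^{2}$
$g{\left(k,p \right)} = 25$ ($g{\left(k,p \right)} = \left(-5\right)^{2} = 25$)
$\left(g{\left(131,644 \right)} - 249854\right) \left(437279 + \left(-150494 + 181545\right)\right) = \left(25 - 249854\right) \left(437279 + \left(-150494 + 181545\right)\right) = - 249829 \left(437279 + 31051\right) = \left(-249829\right) 468330 = -117002415570$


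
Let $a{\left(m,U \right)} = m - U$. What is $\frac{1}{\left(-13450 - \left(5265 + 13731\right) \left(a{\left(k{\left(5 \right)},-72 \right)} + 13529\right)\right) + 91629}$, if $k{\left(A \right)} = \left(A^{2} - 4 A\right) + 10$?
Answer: $- \frac{1}{258571357} \approx -3.8674 \cdot 10^{-9}$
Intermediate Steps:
$k{\left(A \right)} = 10 + A^{2} - 4 A$
$\frac{1}{\left(-13450 - \left(5265 + 13731\right) \left(a{\left(k{\left(5 \right)},-72 \right)} + 13529\right)\right) + 91629} = \frac{1}{\left(-13450 - \left(5265 + 13731\right) \left(\left(\left(10 + 5^{2} - 20\right) - -72\right) + 13529\right)\right) + 91629} = \frac{1}{\left(-13450 - 18996 \left(\left(\left(10 + 25 - 20\right) + 72\right) + 13529\right)\right) + 91629} = \frac{1}{\left(-13450 - 18996 \left(\left(15 + 72\right) + 13529\right)\right) + 91629} = \frac{1}{\left(-13450 - 18996 \left(87 + 13529\right)\right) + 91629} = \frac{1}{\left(-13450 - 18996 \cdot 13616\right) + 91629} = \frac{1}{\left(-13450 - 258649536\right) + 91629} = \frac{1}{-258662986 + 91629} = \frac{1}{-258571357} = - \frac{1}{258571357}$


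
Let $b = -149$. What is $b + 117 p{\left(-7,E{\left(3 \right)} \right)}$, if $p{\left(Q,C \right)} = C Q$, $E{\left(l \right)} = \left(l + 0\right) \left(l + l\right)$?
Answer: $-14891$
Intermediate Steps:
$E{\left(l \right)} = 2 l^{2}$ ($E{\left(l \right)} = l 2 l = 2 l^{2}$)
$b + 117 p{\left(-7,E{\left(3 \right)} \right)} = -149 + 117 \cdot 2 \cdot 3^{2} \left(-7\right) = -149 + 117 \cdot 2 \cdot 9 \left(-7\right) = -149 + 117 \cdot 18 \left(-7\right) = -149 + 117 \left(-126\right) = -149 - 14742 = -14891$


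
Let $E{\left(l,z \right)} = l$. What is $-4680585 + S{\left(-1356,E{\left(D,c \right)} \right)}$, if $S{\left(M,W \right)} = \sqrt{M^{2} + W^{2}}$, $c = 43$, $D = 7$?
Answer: $-4680585 + \sqrt{1838785} \approx -4.6792 \cdot 10^{6}$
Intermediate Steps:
$-4680585 + S{\left(-1356,E{\left(D,c \right)} \right)} = -4680585 + \sqrt{\left(-1356\right)^{2} + 7^{2}} = -4680585 + \sqrt{1838736 + 49} = -4680585 + \sqrt{1838785}$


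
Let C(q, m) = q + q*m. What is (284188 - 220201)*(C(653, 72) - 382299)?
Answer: -21411969810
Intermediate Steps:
C(q, m) = q + m*q
(284188 - 220201)*(C(653, 72) - 382299) = (284188 - 220201)*(653*(1 + 72) - 382299) = 63987*(653*73 - 382299) = 63987*(47669 - 382299) = 63987*(-334630) = -21411969810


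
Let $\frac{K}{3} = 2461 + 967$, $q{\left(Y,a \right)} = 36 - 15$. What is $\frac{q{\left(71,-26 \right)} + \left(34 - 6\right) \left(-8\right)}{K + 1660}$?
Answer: $- \frac{203}{11944} \approx -0.016996$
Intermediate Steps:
$q{\left(Y,a \right)} = 21$ ($q{\left(Y,a \right)} = 36 - 15 = 21$)
$K = 10284$ ($K = 3 \left(2461 + 967\right) = 3 \cdot 3428 = 10284$)
$\frac{q{\left(71,-26 \right)} + \left(34 - 6\right) \left(-8\right)}{K + 1660} = \frac{21 + \left(34 - 6\right) \left(-8\right)}{10284 + 1660} = \frac{21 + 28 \left(-8\right)}{11944} = \left(21 - 224\right) \frac{1}{11944} = \left(-203\right) \frac{1}{11944} = - \frac{203}{11944}$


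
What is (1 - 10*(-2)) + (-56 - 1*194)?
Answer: -229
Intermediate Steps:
(1 - 10*(-2)) + (-56 - 1*194) = (1 + 20) + (-56 - 194) = 21 - 250 = -229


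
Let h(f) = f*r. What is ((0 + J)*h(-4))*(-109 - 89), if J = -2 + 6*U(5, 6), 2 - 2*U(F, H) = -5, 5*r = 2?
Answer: 30096/5 ≈ 6019.2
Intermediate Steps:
r = ⅖ (r = (⅕)*2 = ⅖ ≈ 0.40000)
U(F, H) = 7/2 (U(F, H) = 1 - ½*(-5) = 1 + 5/2 = 7/2)
h(f) = 2*f/5 (h(f) = f*(⅖) = 2*f/5)
J = 19 (J = -2 + 6*(7/2) = -2 + 21 = 19)
((0 + J)*h(-4))*(-109 - 89) = ((0 + 19)*((⅖)*(-4)))*(-109 - 89) = (19*(-8/5))*(-198) = -152/5*(-198) = 30096/5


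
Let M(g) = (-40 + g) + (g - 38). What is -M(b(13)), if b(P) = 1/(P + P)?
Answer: 1013/13 ≈ 77.923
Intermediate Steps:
b(P) = 1/(2*P)
M(g) = -78 + 2*g (M(g) = (-40 + g) + (-38 + g) = -78 + 2*g)
-M(b(13)) = -(-78 + 2*((½)/13)) = -(-78 + 2*((½)*(1/13))) = -(-78 + 2*(1/26)) = -(-78 + 1/13) = -1*(-1013/13) = 1013/13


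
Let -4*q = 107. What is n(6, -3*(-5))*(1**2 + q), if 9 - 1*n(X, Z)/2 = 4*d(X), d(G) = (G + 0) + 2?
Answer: 2369/2 ≈ 1184.5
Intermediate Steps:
d(G) = 2 + G (d(G) = G + 2 = 2 + G)
n(X, Z) = 2 - 8*X (n(X, Z) = 18 - 8*(2 + X) = 18 - 2*(8 + 4*X) = 18 + (-16 - 8*X) = 2 - 8*X)
q = -107/4 (q = -1/4*107 = -107/4 ≈ -26.750)
n(6, -3*(-5))*(1**2 + q) = (2 - 8*6)*(1**2 - 107/4) = (2 - 48)*(1 - 107/4) = -46*(-103/4) = 2369/2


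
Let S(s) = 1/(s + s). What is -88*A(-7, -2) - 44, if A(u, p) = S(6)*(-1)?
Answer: -110/3 ≈ -36.667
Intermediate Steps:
S(s) = 1/(2*s)
A(u, p) = -1/12 (A(u, p) = ((1/2)/6)*(-1) = ((1/2)*(1/6))*(-1) = (1/12)*(-1) = -1/12)
-88*A(-7, -2) - 44 = -88*(-1/12) - 44 = 22/3 - 44 = -110/3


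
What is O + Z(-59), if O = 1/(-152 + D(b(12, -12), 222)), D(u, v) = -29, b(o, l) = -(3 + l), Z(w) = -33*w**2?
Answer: -20792014/181 ≈ -1.1487e+5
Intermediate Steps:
b(o, l) = -3 - l
O = -1/181 (O = 1/(-152 - 29) = 1/(-181) = -1/181 ≈ -0.0055249)
O + Z(-59) = -1/181 - 33*(-59)**2 = -1/181 - 33*3481 = -1/181 - 114873 = -20792014/181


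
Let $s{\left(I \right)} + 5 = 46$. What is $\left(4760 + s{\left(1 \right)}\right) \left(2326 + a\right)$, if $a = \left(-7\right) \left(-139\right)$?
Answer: $15838499$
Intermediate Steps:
$a = 973$
$s{\left(I \right)} = 41$ ($s{\left(I \right)} = -5 + 46 = 41$)
$\left(4760 + s{\left(1 \right)}\right) \left(2326 + a\right) = \left(4760 + 41\right) \left(2326 + 973\right) = 4801 \cdot 3299 = 15838499$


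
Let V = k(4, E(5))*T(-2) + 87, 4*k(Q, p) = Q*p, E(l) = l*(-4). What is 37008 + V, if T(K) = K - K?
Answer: 37095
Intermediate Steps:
E(l) = -4*l
k(Q, p) = Q*p/4 (k(Q, p) = (Q*p)/4 = Q*p/4)
T(K) = 0
V = 87 (V = ((¼)*4*(-4*5))*0 + 87 = ((¼)*4*(-20))*0 + 87 = -20*0 + 87 = 0 + 87 = 87)
37008 + V = 37008 + 87 = 37095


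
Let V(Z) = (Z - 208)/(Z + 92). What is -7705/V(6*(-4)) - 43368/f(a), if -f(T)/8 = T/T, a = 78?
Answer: 445403/58 ≈ 7679.4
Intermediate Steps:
f(T) = -8 (f(T) = -8*T/T = -8*1 = -8)
V(Z) = (-208 + Z)/(92 + Z)
-7705/V(6*(-4)) - 43368/f(a) = -7705*(92 + 6*(-4))/(-208 + 6*(-4)) - 43368/(-8) = -7705*(92 - 24)/(-208 - 24) - 43368*(-1/8) = -7705/(-232/68) + 5421 = -7705/((1/68)*(-232)) + 5421 = -7705/(-58/17) + 5421 = -7705*(-17/58) + 5421 = 130985/58 + 5421 = 445403/58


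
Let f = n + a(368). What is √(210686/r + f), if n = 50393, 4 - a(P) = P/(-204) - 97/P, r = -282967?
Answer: √88839002369608397106735/1327681164 ≈ 224.50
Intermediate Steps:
a(P) = 4 + 97/P + P/204 (a(P) = 4 - (P/(-204) - 97/P) = 4 - (P*(-1/204) - 97/P) = 4 - (-P/204 - 97/P) = 4 - (-97/P - P/204) = 4 + (97/P + P/204) = 4 + 97/P + P/204)
f = 945889699/18768 (f = 50393 + (4 + 97/368 + (1/204)*368) = 50393 + (4 + 97*(1/368) + 92/51) = 50393 + (4 + 97/368 + 92/51) = 50393 + 113875/18768 = 945889699/18768 ≈ 50399.)
√(210686/r + f) = √(210686/(-282967) + 945889699/18768) = √(210686*(-1/282967) + 945889699/18768) = √(-210686/282967 + 945889699/18768) = √(267651616302085/5310724656) = √88839002369608397106735/1327681164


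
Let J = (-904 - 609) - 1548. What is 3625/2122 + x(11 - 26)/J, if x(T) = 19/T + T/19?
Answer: 3163639117/1851200970 ≈ 1.7090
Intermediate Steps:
x(T) = 19/T + T/19 (x(T) = 19/T + T*(1/19) = 19/T + T/19)
J = -3061 (J = -1513 - 1548 = -3061)
3625/2122 + x(11 - 26)/J = 3625/2122 + (19/(11 - 26) + (11 - 26)/19)/(-3061) = 3625*(1/2122) + (19/(-15) + (1/19)*(-15))*(-1/3061) = 3625/2122 + (19*(-1/15) - 15/19)*(-1/3061) = 3625/2122 + (-19/15 - 15/19)*(-1/3061) = 3625/2122 - 586/285*(-1/3061) = 3625/2122 + 586/872385 = 3163639117/1851200970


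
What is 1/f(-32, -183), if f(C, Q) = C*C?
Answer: 1/1024 ≈ 0.00097656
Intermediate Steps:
f(C, Q) = C**2
1/f(-32, -183) = 1/((-32)**2) = 1/1024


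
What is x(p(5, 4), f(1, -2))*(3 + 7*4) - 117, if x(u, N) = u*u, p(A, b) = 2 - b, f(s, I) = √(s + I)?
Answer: 7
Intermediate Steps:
f(s, I) = √(I + s)
x(u, N) = u²
x(p(5, 4), f(1, -2))*(3 + 7*4) - 117 = (2 - 1*4)²*(3 + 7*4) - 117 = (2 - 4)²*(3 + 28) - 117 = (-2)²*31 - 117 = 4*31 - 117 = 124 - 117 = 7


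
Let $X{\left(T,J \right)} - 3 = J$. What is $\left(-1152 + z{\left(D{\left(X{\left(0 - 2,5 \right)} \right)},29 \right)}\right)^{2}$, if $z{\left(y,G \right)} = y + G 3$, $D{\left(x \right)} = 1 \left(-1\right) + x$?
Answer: $1119364$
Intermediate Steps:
$X{\left(T,J \right)} = 3 + J$
$D{\left(x \right)} = -1 + x$
$z{\left(y,G \right)} = y + 3 G$
$\left(-1152 + z{\left(D{\left(X{\left(0 - 2,5 \right)} \right)},29 \right)}\right)^{2} = \left(-1152 + \left(\left(-1 + \left(3 + 5\right)\right) + 3 \cdot 29\right)\right)^{2} = \left(-1152 + \left(\left(-1 + 8\right) + 87\right)\right)^{2} = \left(-1152 + \left(7 + 87\right)\right)^{2} = \left(-1152 + 94\right)^{2} = \left(-1058\right)^{2} = 1119364$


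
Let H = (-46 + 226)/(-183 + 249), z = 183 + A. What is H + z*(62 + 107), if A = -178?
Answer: 9325/11 ≈ 847.73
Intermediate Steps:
z = 5 (z = 183 - 178 = 5)
H = 30/11 (H = 180/66 = 180*(1/66) = 30/11 ≈ 2.7273)
H + z*(62 + 107) = 30/11 + 5*(62 + 107) = 30/11 + 5*169 = 30/11 + 845 = 9325/11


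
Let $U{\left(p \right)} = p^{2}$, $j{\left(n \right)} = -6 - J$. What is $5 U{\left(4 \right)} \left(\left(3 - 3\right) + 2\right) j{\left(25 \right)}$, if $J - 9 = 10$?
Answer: $-4000$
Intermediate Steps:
$J = 19$ ($J = 9 + 10 = 19$)
$j{\left(n \right)} = -25$ ($j{\left(n \right)} = -6 - 19 = -25$)
$5 U{\left(4 \right)} \left(\left(3 - 3\right) + 2\right) j{\left(25 \right)} = 5 \cdot 4^{2} \left(\left(3 - 3\right) + 2\right) \left(-25\right) = 5 \cdot 16 \left(0 + 2\right) \left(-25\right) = 80 \cdot 2 \left(-25\right) = 160 \left(-25\right) = -4000$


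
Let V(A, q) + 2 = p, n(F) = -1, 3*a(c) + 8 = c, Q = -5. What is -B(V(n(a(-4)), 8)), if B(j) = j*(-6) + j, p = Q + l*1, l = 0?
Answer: -35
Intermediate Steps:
a(c) = -8/3 + c/3
p = -5 (p = -5 + 0*1 = -5 + 0 = -5)
V(A, q) = -7 (V(A, q) = -2 - 5 = -7)
B(j) = -5*j (B(j) = -6*j + j = -5*j)
-B(V(n(a(-4)), 8)) = -(-5)*(-7) = -1*35 = -35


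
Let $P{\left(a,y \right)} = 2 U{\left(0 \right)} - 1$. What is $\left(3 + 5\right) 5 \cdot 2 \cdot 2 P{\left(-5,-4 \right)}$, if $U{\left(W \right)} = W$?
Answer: $-160$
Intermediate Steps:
$P{\left(a,y \right)} = -1$ ($P{\left(a,y \right)} = 2 \cdot 0 - 1 = 0 - 1 = -1$)
$\left(3 + 5\right) 5 \cdot 2 \cdot 2 P{\left(-5,-4 \right)} = \left(3 + 5\right) 5 \cdot 2 \cdot 2 \left(-1\right) = 8 \cdot 10 \cdot 2 \left(-1\right) = 8 \cdot 20 \left(-1\right) = 160 \left(-1\right) = -160$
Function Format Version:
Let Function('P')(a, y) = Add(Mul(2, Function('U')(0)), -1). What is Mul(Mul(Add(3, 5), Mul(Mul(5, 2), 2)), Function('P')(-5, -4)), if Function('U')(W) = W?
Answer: -160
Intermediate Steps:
Function('P')(a, y) = -1 (Function('P')(a, y) = Add(Mul(2, 0), -1) = Add(0, -1) = -1)
Mul(Mul(Add(3, 5), Mul(Mul(5, 2), 2)), Function('P')(-5, -4)) = Mul(Mul(Add(3, 5), Mul(Mul(5, 2), 2)), -1) = Mul(Mul(8, Mul(10, 2)), -1) = Mul(Mul(8, 20), -1) = Mul(160, -1) = -160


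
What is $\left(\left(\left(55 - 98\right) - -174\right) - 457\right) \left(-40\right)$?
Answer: $13040$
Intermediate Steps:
$\left(\left(\left(55 - 98\right) - -174\right) - 457\right) \left(-40\right) = \left(\left(-43 + 174\right) - 457\right) \left(-40\right) = \left(131 - 457\right) \left(-40\right) = \left(-326\right) \left(-40\right) = 13040$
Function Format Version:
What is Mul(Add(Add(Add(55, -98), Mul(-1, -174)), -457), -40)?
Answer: 13040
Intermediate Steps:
Mul(Add(Add(Add(55, -98), Mul(-1, -174)), -457), -40) = Mul(Add(Add(-43, 174), -457), -40) = Mul(Add(131, -457), -40) = Mul(-326, -40) = 13040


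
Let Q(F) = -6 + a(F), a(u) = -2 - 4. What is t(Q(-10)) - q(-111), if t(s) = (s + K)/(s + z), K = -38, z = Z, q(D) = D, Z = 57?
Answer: 989/9 ≈ 109.89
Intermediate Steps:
z = 57
a(u) = -6
Q(F) = -12 (Q(F) = -6 - 6 = -12)
t(s) = (-38 + s)/(57 + s) (t(s) = (s - 38)/(s + 57) = (-38 + s)/(57 + s))
t(Q(-10)) - q(-111) = (-38 - 12)/(57 - 12) - 1*(-111) = -50/45 + 111 = (1/45)*(-50) + 111 = -10/9 + 111 = 989/9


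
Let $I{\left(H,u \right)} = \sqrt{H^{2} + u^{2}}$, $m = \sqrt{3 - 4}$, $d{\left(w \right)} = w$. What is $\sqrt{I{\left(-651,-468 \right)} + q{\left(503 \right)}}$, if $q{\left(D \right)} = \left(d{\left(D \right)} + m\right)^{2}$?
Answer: $\sqrt{\left(503 + i\right)^{2} + 15 \sqrt{2857}} \approx 503.8 + 0.9984 i$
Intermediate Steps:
$m = i$ ($m = \sqrt{-1} = i \approx 1.0 i$)
$q{\left(D \right)} = \left(i + D\right)^{2}$ ($q{\left(D \right)} = \left(D + i\right)^{2} = \left(i + D\right)^{2}$)
$\sqrt{I{\left(-651,-468 \right)} + q{\left(503 \right)}} = \sqrt{\sqrt{\left(-651\right)^{2} + \left(-468\right)^{2}} + \left(i + 503\right)^{2}} = \sqrt{\sqrt{423801 + 219024} + \left(503 + i\right)^{2}} = \sqrt{\sqrt{642825} + \left(503 + i\right)^{2}} = \sqrt{15 \sqrt{2857} + \left(503 + i\right)^{2}} = \sqrt{\left(503 + i\right)^{2} + 15 \sqrt{2857}}$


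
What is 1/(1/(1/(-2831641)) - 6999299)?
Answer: -1/9830940 ≈ -1.0172e-7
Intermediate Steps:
1/(1/(1/(-2831641)) - 6999299) = 1/(1/(-1/2831641) - 6999299) = 1/(-2831641 - 6999299) = 1/(-9830940) = -1/9830940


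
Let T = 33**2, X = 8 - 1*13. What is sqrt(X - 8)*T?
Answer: 1089*I*sqrt(13) ≈ 3926.4*I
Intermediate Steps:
X = -5 (X = 8 - 13 = -5)
T = 1089
sqrt(X - 8)*T = sqrt(-5 - 8)*1089 = sqrt(-13)*1089 = (I*sqrt(13))*1089 = 1089*I*sqrt(13)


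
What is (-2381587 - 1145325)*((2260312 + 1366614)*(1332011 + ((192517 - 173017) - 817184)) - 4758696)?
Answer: -6835013427627612672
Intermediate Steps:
(-2381587 - 1145325)*((2260312 + 1366614)*(1332011 + ((192517 - 173017) - 817184)) - 4758696) = -3526912*(3626926*(1332011 + (19500 - 817184)) - 4758696) = -3526912*(3626926*(1332011 - 797684) - 4758696) = -3526912*(3626926*534327 - 4758696) = -3526912*(1937964488802 - 4758696) = -3526912*1937959730106 = -6835013427627612672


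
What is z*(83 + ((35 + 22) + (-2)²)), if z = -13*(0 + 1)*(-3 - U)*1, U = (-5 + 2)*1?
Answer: 0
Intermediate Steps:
U = -3 (U = -3*1 = -3)
z = 0 (z = -13*(0 + 1)*(-3 - 1*(-3))*1 = -13*(-3 + 3)*1 = -13*0*1 = -13*0 = 0)
z*(83 + ((35 + 22) + (-2)²)) = 0*(83 + ((35 + 22) + (-2)²)) = 0*(83 + (57 + 4)) = 0*(83 + 61) = 0*144 = 0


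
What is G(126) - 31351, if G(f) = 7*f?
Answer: -30469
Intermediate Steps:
G(126) - 31351 = 7*126 - 31351 = 882 - 31351 = -30469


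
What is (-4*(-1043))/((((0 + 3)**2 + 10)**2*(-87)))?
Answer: -4172/31407 ≈ -0.13284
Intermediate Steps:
(-4*(-1043))/((((0 + 3)**2 + 10)**2*(-87))) = 4172/(((3**2 + 10)**2*(-87))) = 4172/(((9 + 10)**2*(-87))) = 4172/((19**2*(-87))) = 4172/((361*(-87))) = 4172/(-31407) = 4172*(-1/31407) = -4172/31407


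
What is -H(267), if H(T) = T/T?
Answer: -1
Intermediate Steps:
H(T) = 1
-H(267) = -1*1 = -1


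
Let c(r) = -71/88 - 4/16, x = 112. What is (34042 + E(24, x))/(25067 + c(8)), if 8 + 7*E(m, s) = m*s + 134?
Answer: 3031072/2205803 ≈ 1.3741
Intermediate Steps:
E(m, s) = 18 + m*s/7 (E(m, s) = -8/7 + (m*s + 134)/7 = -8/7 + (134 + m*s)/7 = -8/7 + (134/7 + m*s/7) = 18 + m*s/7)
c(r) = -93/88 (c(r) = -71*1/88 - 4*1/16 = -71/88 - ¼ = -93/88)
(34042 + E(24, x))/(25067 + c(8)) = (34042 + (18 + (⅐)*24*112))/(25067 - 93/88) = (34042 + (18 + 384))/(2205803/88) = (34042 + 402)*(88/2205803) = 34444*(88/2205803) = 3031072/2205803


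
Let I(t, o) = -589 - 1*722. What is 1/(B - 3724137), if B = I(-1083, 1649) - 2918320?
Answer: -1/6643768 ≈ -1.5052e-7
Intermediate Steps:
I(t, o) = -1311 (I(t, o) = -589 - 722 = -1311)
B = -2919631 (B = -1311 - 2918320 = -2919631)
1/(B - 3724137) = 1/(-2919631 - 3724137) = 1/(-6643768) = -1/6643768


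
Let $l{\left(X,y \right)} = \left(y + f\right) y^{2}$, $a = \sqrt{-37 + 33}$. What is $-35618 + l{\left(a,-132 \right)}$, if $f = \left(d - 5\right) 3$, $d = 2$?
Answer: $-2492402$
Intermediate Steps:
$f = -9$ ($f = \left(2 - 5\right) 3 = \left(-3\right) 3 = -9$)
$a = 2 i$ ($a = \sqrt{-4} = 2 i \approx 2.0 i$)
$l{\left(X,y \right)} = y^{2} \left(-9 + y\right)$ ($l{\left(X,y \right)} = \left(y - 9\right) y^{2} = \left(-9 + y\right) y^{2} = y^{2} \left(-9 + y\right)$)
$-35618 + l{\left(a,-132 \right)} = -35618 + \left(-132\right)^{2} \left(-9 - 132\right) = -35618 + 17424 \left(-141\right) = -35618 - 2456784 = -2492402$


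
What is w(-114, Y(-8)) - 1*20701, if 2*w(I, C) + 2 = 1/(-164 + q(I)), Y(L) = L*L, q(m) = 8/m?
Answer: -387210265/18704 ≈ -20702.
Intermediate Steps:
Y(L) = L²
w(I, C) = -1 + 1/(2*(-164 + 8/I))
w(-114, Y(-8)) - 1*20701 = (16 - 329*(-114))/(8*(-2 + 41*(-114))) - 1*20701 = (16 + 37506)/(8*(-2 - 4674)) - 20701 = (⅛)*37522/(-4676) - 20701 = (⅛)*(-1/4676)*37522 - 20701 = -18761/18704 - 20701 = -387210265/18704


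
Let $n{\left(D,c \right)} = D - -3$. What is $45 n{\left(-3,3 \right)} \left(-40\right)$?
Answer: $0$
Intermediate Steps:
$n{\left(D,c \right)} = 3 + D$ ($n{\left(D,c \right)} = D + 3 = 3 + D$)
$45 n{\left(-3,3 \right)} \left(-40\right) = 45 \left(3 - 3\right) \left(-40\right) = 45 \cdot 0 \left(-40\right) = 0 \left(-40\right) = 0$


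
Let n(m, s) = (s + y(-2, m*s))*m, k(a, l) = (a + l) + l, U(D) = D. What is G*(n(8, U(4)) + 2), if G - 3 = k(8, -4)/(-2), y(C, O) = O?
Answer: 870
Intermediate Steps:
k(a, l) = a + 2*l
n(m, s) = m*(s + m*s) (n(m, s) = (s + m*s)*m = m*(s + m*s))
G = 3 (G = 3 + (8 + 2*(-4))/(-2) = 3 + (8 - 8)*(-½) = 3 + 0*(-½) = 3 + 0 = 3)
G*(n(8, U(4)) + 2) = 3*(8*4*(1 + 8) + 2) = 3*(8*4*9 + 2) = 3*(288 + 2) = 3*290 = 870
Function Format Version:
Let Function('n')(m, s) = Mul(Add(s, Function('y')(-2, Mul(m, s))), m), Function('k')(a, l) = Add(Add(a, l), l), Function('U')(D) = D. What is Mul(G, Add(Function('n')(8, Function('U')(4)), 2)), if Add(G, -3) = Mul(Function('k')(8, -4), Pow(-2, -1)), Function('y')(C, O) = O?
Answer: 870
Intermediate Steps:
Function('k')(a, l) = Add(a, Mul(2, l))
Function('n')(m, s) = Mul(m, Add(s, Mul(m, s))) (Function('n')(m, s) = Mul(Add(s, Mul(m, s)), m) = Mul(m, Add(s, Mul(m, s))))
G = 3 (G = Add(3, Mul(Add(8, Mul(2, -4)), Pow(-2, -1))) = Add(3, Mul(Add(8, -8), Rational(-1, 2))) = Add(3, Mul(0, Rational(-1, 2))) = Add(3, 0) = 3)
Mul(G, Add(Function('n')(8, Function('U')(4)), 2)) = Mul(3, Add(Mul(8, 4, Add(1, 8)), 2)) = Mul(3, Add(Mul(8, 4, 9), 2)) = Mul(3, Add(288, 2)) = Mul(3, 290) = 870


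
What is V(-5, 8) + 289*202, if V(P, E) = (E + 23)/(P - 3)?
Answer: 466993/8 ≈ 58374.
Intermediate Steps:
V(P, E) = (23 + E)/(-3 + P)
V(-5, 8) + 289*202 = (23 + 8)/(-3 - 5) + 289*202 = 31/(-8) + 58378 = -⅛*31 + 58378 = -31/8 + 58378 = 466993/8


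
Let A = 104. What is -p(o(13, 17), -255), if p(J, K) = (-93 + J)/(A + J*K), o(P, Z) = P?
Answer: -80/3211 ≈ -0.024914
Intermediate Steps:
p(J, K) = (-93 + J)/(104 + J*K)
-p(o(13, 17), -255) = -(-93 + 13)/(104 + 13*(-255)) = -(-80)/(104 - 3315) = -(-80)/(-3211) = -(-1)*(-80)/3211 = -1*80/3211 = -80/3211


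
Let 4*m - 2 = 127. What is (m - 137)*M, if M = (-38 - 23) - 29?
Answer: 18855/2 ≈ 9427.5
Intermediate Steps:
m = 129/4 (m = ½ + (¼)*127 = ½ + 127/4 = 129/4 ≈ 32.250)
M = -90 (M = -61 - 29 = -90)
(m - 137)*M = (129/4 - 137)*(-90) = -419/4*(-90) = 18855/2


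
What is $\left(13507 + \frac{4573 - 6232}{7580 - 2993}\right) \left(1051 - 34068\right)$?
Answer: $- \frac{681855528050}{1529} \approx -4.4595 \cdot 10^{8}$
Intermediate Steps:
$\left(13507 + \frac{4573 - 6232}{7580 - 2993}\right) \left(1051 - 34068\right) = \left(13507 - \frac{1659}{4587}\right) \left(-33017\right) = \left(13507 - \frac{553}{1529}\right) \left(-33017\right) = \frac{20651650}{1529} \left(-33017\right) = - \frac{681855528050}{1529}$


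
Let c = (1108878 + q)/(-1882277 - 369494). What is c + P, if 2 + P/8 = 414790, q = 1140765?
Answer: 7472058466741/2251771 ≈ 3.3183e+6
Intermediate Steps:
P = 3318304 (P = -16 + 8*414790 = -16 + 3318320 = 3318304)
c = -2249643/2251771 (c = (1108878 + 1140765)/(-1882277 - 369494) = 2249643/(-2251771) = 2249643*(-1/2251771) = -2249643/2251771 ≈ -0.99905)
c + P = -2249643/2251771 + 3318304 = 7472058466741/2251771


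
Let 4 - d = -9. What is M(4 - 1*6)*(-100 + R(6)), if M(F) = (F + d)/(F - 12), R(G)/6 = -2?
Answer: 88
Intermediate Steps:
d = 13 (d = 4 - 1*(-9) = 4 + 9 = 13)
R(G) = -12 (R(G) = 6*(-2) = -12)
M(F) = (13 + F)/(-12 + F) (M(F) = (F + 13)/(F - 12) = (13 + F)/(-12 + F))
M(4 - 1*6)*(-100 + R(6)) = ((13 + (4 - 1*6))/(-12 + (4 - 1*6)))*(-100 - 12) = ((13 + (4 - 6))/(-12 + (4 - 6)))*(-112) = ((13 - 2)/(-12 - 2))*(-112) = (11/(-14))*(-112) = -1/14*11*(-112) = -11/14*(-112) = 88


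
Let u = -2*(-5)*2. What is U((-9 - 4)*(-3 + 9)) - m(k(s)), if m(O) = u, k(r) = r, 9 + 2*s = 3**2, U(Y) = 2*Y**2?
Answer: 12148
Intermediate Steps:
s = 0 (s = -9/2 + (1/2)*3**2 = -9/2 + (1/2)*9 = -9/2 + 9/2 = 0)
u = 20 (u = 10*2 = 20)
m(O) = 20
U((-9 - 4)*(-3 + 9)) - m(k(s)) = 2*((-9 - 4)*(-3 + 9))**2 - 1*20 = 2*(-13*6)**2 - 20 = 2*(-78)**2 - 20 = 2*6084 - 20 = 12168 - 20 = 12148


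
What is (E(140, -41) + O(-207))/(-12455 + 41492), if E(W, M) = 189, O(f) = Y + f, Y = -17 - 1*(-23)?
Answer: -4/9679 ≈ -0.00041327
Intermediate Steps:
Y = 6 (Y = -17 + 23 = 6)
O(f) = 6 + f
(E(140, -41) + O(-207))/(-12455 + 41492) = (189 + (6 - 207))/(-12455 + 41492) = (189 - 201)/29037 = -12*1/29037 = -4/9679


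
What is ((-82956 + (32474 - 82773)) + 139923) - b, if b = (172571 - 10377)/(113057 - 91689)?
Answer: 71159815/10684 ≈ 6660.4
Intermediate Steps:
b = 81097/10684 (b = 162194/21368 = 162194*(1/21368) = 81097/10684 ≈ 7.5905)
((-82956 + (32474 - 82773)) + 139923) - b = ((-82956 + (32474 - 82773)) + 139923) - 1*81097/10684 = ((-82956 - 50299) + 139923) - 81097/10684 = (-133255 + 139923) - 81097/10684 = 6668 - 81097/10684 = 71159815/10684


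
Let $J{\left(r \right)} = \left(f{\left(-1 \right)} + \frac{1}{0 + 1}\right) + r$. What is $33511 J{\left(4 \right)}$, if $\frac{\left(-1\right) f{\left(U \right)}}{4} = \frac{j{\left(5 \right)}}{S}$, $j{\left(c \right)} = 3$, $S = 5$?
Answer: $\frac{435643}{5} \approx 87129.0$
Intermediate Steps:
$f{\left(U \right)} = - \frac{12}{5}$ ($f{\left(U \right)} = - 4 \cdot \frac{3}{5} = - 4 \cdot 3 \cdot \frac{1}{5} = \left(-4\right) \frac{3}{5} = - \frac{12}{5}$)
$J{\left(r \right)} = - \frac{7}{5} + r$ ($J{\left(r \right)} = \left(- \frac{12}{5} + \frac{1}{0 + 1}\right) + r = \left(- \frac{12}{5} + 1^{-1}\right) + r = \left(- \frac{12}{5} + 1\right) + r = - \frac{7}{5} + r$)
$33511 J{\left(4 \right)} = 33511 \left(- \frac{7}{5} + 4\right) = 33511 \cdot \frac{13}{5} = \frac{435643}{5}$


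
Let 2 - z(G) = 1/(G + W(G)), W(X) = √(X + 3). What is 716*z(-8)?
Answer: 104536/69 + 716*I*√5/69 ≈ 1515.0 + 23.203*I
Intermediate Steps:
W(X) = √(3 + X)
z(G) = 2 - 1/(G + √(3 + G))
716*z(-8) = 716*((-1 + 2*(-8) + 2*√(3 - 8))/(-8 + √(3 - 8))) = 716*((-1 - 16 + 2*√(-5))/(-8 + √(-5))) = 716*((-1 - 16 + 2*(I*√5))/(-8 + I*√5)) = 716*((-1 - 16 + 2*I*√5)/(-8 + I*√5)) = 716*((-17 + 2*I*√5)/(-8 + I*√5)) = 716*(-17 + 2*I*√5)/(-8 + I*√5)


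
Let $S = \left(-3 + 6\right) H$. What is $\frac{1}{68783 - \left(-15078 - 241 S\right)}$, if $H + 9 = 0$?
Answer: $\frac{1}{77354} \approx 1.2928 \cdot 10^{-5}$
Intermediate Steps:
$H = -9$ ($H = -9 + 0 = -9$)
$S = -27$ ($S = \left(-3 + 6\right) \left(-9\right) = 3 \left(-9\right) = -27$)
$\frac{1}{68783 - \left(-15078 - 241 S\right)} = \frac{1}{68783 + \left(15078 - \left(-241\right) \left(-27\right)\right)} = \frac{1}{68783 + \left(15078 - 6507\right)} = \frac{1}{68783 + 8571} = \frac{1}{77354}$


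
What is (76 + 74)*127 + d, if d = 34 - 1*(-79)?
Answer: 19163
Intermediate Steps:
d = 113 (d = 34 + 79 = 113)
(76 + 74)*127 + d = (76 + 74)*127 + 113 = 150*127 + 113 = 19050 + 113 = 19163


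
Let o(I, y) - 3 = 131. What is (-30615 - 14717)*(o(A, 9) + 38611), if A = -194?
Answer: -1756388340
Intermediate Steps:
o(I, y) = 134 (o(I, y) = 3 + 131 = 134)
(-30615 - 14717)*(o(A, 9) + 38611) = (-30615 - 14717)*(134 + 38611) = -45332*38745 = -1756388340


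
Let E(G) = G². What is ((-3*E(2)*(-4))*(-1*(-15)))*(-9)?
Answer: -6480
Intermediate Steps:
((-3*E(2)*(-4))*(-1*(-15)))*(-9) = ((-3*2²*(-4))*(-1*(-15)))*(-9) = ((-3*4*(-4))*15)*(-9) = (-12*(-4)*15)*(-9) = (48*15)*(-9) = 720*(-9) = -6480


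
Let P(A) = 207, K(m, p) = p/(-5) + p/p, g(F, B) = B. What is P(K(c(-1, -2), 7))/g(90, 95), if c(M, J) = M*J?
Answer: 207/95 ≈ 2.1789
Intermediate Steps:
c(M, J) = J*M
K(m, p) = 1 - p/5 (K(m, p) = p*(-1/5) + 1 = -p/5 + 1 = 1 - p/5)
P(K(c(-1, -2), 7))/g(90, 95) = 207/95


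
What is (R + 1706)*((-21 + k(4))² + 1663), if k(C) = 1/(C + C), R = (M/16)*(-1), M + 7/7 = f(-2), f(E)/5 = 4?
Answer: 3663873917/1024 ≈ 3.5780e+6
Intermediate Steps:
f(E) = 20 (f(E) = 5*4 = 20)
M = 19 (M = -1 + 20 = 19)
R = -19/16 (R = (19/16)*(-1) = -19/16 ≈ -1.1875)
k(C) = 1/(2*C)
(R + 1706)*((-21 + k(4))² + 1663) = (-19/16 + 1706)*((-21 + (½)/4)² + 1663) = 27277*((-21 + (½)*(¼))² + 1663)/16 = 27277*((-21 + ⅛)² + 1663)/16 = 27277*((-167/8)² + 1663)/16 = 27277*(27889/64 + 1663)/16 = (27277/16)*(134321/64) = 3663873917/1024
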